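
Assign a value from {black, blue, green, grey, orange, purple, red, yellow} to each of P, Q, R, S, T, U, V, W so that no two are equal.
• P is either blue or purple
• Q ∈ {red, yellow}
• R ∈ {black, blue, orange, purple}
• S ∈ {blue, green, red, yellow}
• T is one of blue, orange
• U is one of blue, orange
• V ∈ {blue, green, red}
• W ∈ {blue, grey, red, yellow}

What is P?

Among the 8 variables, black fits only R (and all 8 values in {black, blue, green, grey, orange, purple, red, yellow} must be used), so R = black.
The 7 still-open variables together cover exactly {blue, green, grey, orange, purple, red, yellow} — 7 values for 7 variables — and grey appears only in W's list, so W = grey.
Among the 6 still-open variables, purple fits only P (and all 6 values in {blue, green, orange, purple, red, yellow} must be used), so P = purple.

purple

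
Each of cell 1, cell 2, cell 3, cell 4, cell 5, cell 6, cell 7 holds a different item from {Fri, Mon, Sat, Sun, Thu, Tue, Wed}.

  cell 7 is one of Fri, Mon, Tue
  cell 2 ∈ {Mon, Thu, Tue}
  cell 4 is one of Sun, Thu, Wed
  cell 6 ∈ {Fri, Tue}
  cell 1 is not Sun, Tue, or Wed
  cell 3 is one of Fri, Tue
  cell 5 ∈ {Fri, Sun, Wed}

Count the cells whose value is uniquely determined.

Among the 7 variables, Sat fits only cell 1 (and all 7 values in {Fri, Mon, Sat, Sun, Thu, Tue, Wed} must be used), so cell 1 = Sat.
cell 3 and cell 6 share exactly the 2 values {Fri, Tue}; by pigeonhole those values go to them, so strike Fri, Tue from cell 2, cell 5, cell 7.
That leaves cell 7 = Mon. So cell 2 can't be Mon.
cell 2 has just one choice, so cell 2 = Thu. Strike Thu from cell 4.
Determined: cell 1=Sat, cell 2=Thu, cell 7=Mon. The other cells each still have more than one consistent value. That makes 3.

3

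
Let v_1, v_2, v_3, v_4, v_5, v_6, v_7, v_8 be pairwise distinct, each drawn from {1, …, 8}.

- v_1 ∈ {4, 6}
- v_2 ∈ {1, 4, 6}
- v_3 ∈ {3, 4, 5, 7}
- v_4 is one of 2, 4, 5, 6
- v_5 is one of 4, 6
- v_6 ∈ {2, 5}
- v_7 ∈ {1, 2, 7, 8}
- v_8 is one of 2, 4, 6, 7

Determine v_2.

The 8 variables draw from only 8 values {1, 2, 3, 4, 5, 6, 7, 8}, so each is used; only v_3 can be 3, hence v_3 = 3.
The 7 still-open variables together cover exactly {1, 2, 4, 5, 6, 7, 8} — 7 values for 7 variables — and 8 appears only in v_7's list, so v_7 = 8.
The 6 still-open variables draw from only 6 values {1, 2, 4, 5, 6, 7}, so each is used; only v_2 can be 1, hence v_2 = 1.

1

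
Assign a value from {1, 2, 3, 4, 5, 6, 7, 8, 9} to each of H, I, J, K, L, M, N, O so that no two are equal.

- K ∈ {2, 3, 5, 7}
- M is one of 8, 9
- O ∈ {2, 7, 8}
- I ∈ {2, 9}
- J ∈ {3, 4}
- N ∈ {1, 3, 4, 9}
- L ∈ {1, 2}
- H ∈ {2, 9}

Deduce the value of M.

8

The 8 variables together cover exactly {1, 2, 3, 4, 5, 7, 8, 9} — 8 values for 8 variables — and 5 appears only in K's list, so K = 5.
The 7 still-open variables together cover exactly {1, 2, 3, 4, 7, 8, 9} — 7 values for 7 variables — and 7 appears only in O's list, so O = 7.
The 6 still-open variables together cover exactly {1, 2, 3, 4, 8, 9} — 6 values for 6 variables — and 8 appears only in M's list, so M = 8.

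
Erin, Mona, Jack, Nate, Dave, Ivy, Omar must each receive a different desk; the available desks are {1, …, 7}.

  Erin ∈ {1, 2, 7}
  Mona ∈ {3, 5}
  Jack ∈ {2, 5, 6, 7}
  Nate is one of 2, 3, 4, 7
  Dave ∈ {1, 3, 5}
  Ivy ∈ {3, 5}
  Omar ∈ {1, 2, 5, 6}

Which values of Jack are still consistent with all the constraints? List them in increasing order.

2, 6, 7

The 7 variables draw from only 7 values {1, 2, 3, 4, 5, 6, 7}, so each is used; only Nate can be 4, hence Nate = 4.
Mona and Ivy between them cover only {3, 5} — a naked pair. Remove those values from Jack, Dave, Omar.
That leaves Dave = 1. Remove 1 from Erin, Omar.
No further eliminations apply; Jack can still be any of 2, 6, 7.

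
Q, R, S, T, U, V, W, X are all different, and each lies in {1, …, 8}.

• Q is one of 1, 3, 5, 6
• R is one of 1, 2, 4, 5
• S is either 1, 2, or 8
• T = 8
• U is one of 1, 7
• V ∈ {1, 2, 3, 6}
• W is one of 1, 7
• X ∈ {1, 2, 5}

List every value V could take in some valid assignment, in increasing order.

T's domain is down to {8}, so T = 8. Remove 8 from S.
Among the 7 still-open variables, 4 fits only R (and all 7 values in {1, 2, 3, 4, 5, 6, 7} must be used), so R = 4.
U and W share exactly the 2 values {1, 7}; by pigeonhole those values go to them, so strike 1, 7 from Q, S, V, X.
S has just one choice, so S = 2. Remove 2 from V, X.
That leaves X = 5. Eliminate 5 elsewhere: Q.
No further eliminations apply; V can still be any of 3, 6.

3, 6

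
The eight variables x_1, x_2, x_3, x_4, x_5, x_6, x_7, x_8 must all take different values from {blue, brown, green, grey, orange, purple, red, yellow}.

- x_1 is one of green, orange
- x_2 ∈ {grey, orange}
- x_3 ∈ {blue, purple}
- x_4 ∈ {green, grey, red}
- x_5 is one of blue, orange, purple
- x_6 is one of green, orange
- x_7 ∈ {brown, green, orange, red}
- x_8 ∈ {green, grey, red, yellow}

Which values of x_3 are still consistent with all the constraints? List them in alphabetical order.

The 8 variables together cover exactly {blue, brown, green, grey, orange, purple, red, yellow} — 8 values for 8 variables — and brown appears only in x_7's list, so x_7 = brown.
The 7 still-open variables together cover exactly {blue, green, grey, orange, purple, red, yellow} — 7 values for 7 variables — and yellow appears only in x_8's list, so x_8 = yellow.
Among the 6 still-open variables, red fits only x_4 (and all 6 values in {blue, green, grey, orange, purple, red} must be used), so x_4 = red.
The 5 still-open variables draw from only 5 values {blue, green, grey, orange, purple}, so each is used; only x_2 can be grey, hence x_2 = grey.
The 2 variables x_1 and x_6 are confined to {green, orange}, which locks those values in; drop them from x_5.
No further eliminations apply; x_3 can still be any of blue, purple.

blue, purple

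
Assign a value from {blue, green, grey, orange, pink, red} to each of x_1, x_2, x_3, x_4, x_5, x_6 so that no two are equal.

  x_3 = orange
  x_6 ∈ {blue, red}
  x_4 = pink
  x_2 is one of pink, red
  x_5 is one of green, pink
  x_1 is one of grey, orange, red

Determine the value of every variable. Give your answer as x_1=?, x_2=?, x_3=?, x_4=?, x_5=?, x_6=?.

x_1=grey, x_2=red, x_3=orange, x_4=pink, x_5=green, x_6=blue

x_3 must be orange (only option left). Remove orange from x_1.
That leaves x_4 = pink. Remove pink from x_2, x_5.
x_5 must be green (only option left).
That leaves x_2 = red. Strike red from x_1, x_6.
x_6 must be blue (only option left).
x_1 has just one choice, so x_1 = grey.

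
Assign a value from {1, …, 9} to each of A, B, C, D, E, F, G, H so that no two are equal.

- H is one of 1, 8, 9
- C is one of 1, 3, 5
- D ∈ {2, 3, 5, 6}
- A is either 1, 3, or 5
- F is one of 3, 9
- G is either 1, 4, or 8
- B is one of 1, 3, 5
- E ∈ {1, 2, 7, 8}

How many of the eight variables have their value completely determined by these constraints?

A, B, C between them cover only {1, 3, 5} — a naked triple. Remove those values from D, E, F, G, H.
That leaves F = 9. Strike 9 from H.
That leaves H = 8. Eliminate 8 elsewhere: E, G.
That leaves G = 4.
Determined: F=9, G=4, H=8. The other variables each still have more than one consistent value. That makes 3.

3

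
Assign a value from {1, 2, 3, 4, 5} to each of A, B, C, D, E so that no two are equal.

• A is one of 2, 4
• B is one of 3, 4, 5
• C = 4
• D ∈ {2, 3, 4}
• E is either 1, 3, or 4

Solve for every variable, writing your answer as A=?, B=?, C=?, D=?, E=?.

A=2, B=5, C=4, D=3, E=1

C must be 4 (only option left). Eliminate 4 elsewhere: A, B, D, E.
That leaves A = 2. Eliminate 2 elsewhere: D.
D must be 3 (only option left). So B, E can't be 3.
That leaves E = 1.
B's domain is down to {5}, so B = 5.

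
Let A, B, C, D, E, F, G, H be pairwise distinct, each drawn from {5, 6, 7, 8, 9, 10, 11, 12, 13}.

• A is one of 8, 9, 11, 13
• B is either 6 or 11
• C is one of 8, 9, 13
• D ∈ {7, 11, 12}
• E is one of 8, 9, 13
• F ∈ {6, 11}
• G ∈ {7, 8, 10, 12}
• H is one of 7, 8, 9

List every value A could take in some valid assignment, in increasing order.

8, 9, 13

Among the 8 variables, 10 fits only G (and all 8 values in {6, 7, 8, 9, 10, 11, 12, 13} must be used), so G = 10.
The 7 still-open variables draw from only 7 values {6, 7, 8, 9, 11, 12, 13}, so each is used; only D can be 12, hence D = 12.
The 6 still-open variables draw from only 6 values {6, 7, 8, 9, 11, 13}, so each is used; only H can be 7, hence H = 7.
The 2 variables B and F are confined to {6, 11}, which locks those values in; drop them from A.
No further eliminations apply; A can still be any of 8, 9, 13.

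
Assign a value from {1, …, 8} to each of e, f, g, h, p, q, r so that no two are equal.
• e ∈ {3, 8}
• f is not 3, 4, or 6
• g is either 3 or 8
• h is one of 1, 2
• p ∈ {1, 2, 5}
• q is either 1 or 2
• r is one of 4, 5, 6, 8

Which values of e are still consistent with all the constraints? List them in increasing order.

3, 8

e and g between them cover only {3, 8} — a naked pair. Remove those values from f, r.
The 2 variables h and q are confined to {1, 2}, which locks those values in; drop them from f, p.
p's domain is down to {5}, so p = 5. Remove 5 from f, r.
f has just one choice, so f = 7.
No further eliminations apply; e can still be any of 3, 8.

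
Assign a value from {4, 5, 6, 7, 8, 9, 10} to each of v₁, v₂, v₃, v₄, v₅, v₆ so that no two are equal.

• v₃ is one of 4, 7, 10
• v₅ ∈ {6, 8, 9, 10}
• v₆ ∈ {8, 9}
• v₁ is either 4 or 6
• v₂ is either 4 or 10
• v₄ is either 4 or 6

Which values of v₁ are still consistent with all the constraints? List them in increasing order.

4, 6

The 6 variables together cover exactly {4, 6, 7, 8, 9, 10} — 6 values for 6 variables — and 7 appears only in v₃'s list, so v₃ = 7.
v₁ and v₄ share exactly the 2 values {4, 6}; by pigeonhole those values go to them, so strike 4, 6 from v₂, v₅.
v₂'s domain is down to {10}, so v₂ = 10. So v₅ can't be 10.
No further eliminations apply; v₁ can still be any of 4, 6.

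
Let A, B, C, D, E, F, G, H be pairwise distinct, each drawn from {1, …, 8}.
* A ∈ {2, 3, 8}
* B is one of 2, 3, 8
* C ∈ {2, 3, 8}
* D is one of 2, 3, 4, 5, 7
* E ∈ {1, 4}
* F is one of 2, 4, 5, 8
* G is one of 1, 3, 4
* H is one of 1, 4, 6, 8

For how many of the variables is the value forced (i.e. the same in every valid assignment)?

Among the 8 variables, 6 fits only H (and all 8 values in {1, 2, 3, 4, 5, 6, 7, 8} must be used), so H = 6.
Among the 7 still-open variables, 7 fits only D (and all 7 values in {1, 2, 3, 4, 5, 7, 8} must be used), so D = 7.
Among the 6 still-open variables, 5 fits only F (and all 6 values in {1, 2, 3, 4, 5, 8} must be used), so F = 5.
The 3 variables A, B, C are confined to {2, 3, 8}, which locks those values in; drop them from G.
Determined: D=7, F=5, H=6. The other variables each still have more than one consistent value. That makes 3.

3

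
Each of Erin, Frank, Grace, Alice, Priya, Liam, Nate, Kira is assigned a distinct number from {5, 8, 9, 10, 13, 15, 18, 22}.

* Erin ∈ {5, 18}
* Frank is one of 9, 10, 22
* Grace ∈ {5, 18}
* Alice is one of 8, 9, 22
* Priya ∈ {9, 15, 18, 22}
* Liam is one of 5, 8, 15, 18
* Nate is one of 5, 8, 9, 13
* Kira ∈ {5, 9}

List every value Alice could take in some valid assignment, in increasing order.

The 8 variables draw from only 8 values {5, 8, 9, 10, 13, 15, 18, 22}, so each is used; only Frank can be 10, hence Frank = 10.
The 7 still-open variables together cover exactly {5, 8, 9, 13, 15, 18, 22} — 7 values for 7 variables — and 13 appears only in Nate's list, so Nate = 13.
The 2 variables Erin and Grace are confined to {5, 18}, which locks those values in; drop them from Priya, Liam, Kira.
Kira's domain is down to {9}, so Kira = 9. So Alice, Priya can't be 9.
No further eliminations apply; Alice can still be any of 8, 22.

8, 22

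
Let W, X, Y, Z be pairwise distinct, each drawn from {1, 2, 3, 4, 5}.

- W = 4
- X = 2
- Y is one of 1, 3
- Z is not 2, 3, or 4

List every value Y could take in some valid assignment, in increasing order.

W has just one choice, so W = 4.
X's domain is down to {2}, so X = 2.
No further eliminations apply; Y can still be any of 1, 3.

1, 3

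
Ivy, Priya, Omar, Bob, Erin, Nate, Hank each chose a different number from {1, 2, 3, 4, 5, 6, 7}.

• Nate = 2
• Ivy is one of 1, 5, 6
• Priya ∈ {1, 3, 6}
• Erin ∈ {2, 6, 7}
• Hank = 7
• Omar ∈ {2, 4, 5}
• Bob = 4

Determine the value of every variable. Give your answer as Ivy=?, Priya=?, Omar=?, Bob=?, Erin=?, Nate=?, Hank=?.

Ivy=1, Priya=3, Omar=5, Bob=4, Erin=6, Nate=2, Hank=7

Bob has just one choice, so Bob = 4. Eliminate 4 elsewhere: Omar.
Nate must be 2 (only option left). Eliminate 2 elsewhere: Omar, Erin.
Hank has just one choice, so Hank = 7. Strike 7 from Erin.
Omar must be 5 (only option left). Eliminate 5 elsewhere: Ivy.
Erin must be 6 (only option left). Remove 6 from Ivy, Priya.
That leaves Ivy = 1. Remove 1 from Priya.
That leaves Priya = 3.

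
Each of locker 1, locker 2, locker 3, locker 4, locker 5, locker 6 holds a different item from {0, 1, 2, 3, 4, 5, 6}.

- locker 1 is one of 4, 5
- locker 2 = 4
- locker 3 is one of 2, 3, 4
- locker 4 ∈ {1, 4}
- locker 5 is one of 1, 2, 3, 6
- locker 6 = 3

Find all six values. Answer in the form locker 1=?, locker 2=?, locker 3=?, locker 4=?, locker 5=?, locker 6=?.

locker 2 must be 4 (only option left). Eliminate 4 elsewhere: locker 1, locker 3, locker 4.
locker 4 has just one choice, so locker 4 = 1. Eliminate 1 elsewhere: locker 5.
That leaves locker 6 = 3. Remove 3 from locker 3, locker 5.
locker 1 has just one choice, so locker 1 = 5.
locker 3's domain is down to {2}, so locker 3 = 2. Remove 2 from locker 5.
locker 5 has just one choice, so locker 5 = 6.

locker 1=5, locker 2=4, locker 3=2, locker 4=1, locker 5=6, locker 6=3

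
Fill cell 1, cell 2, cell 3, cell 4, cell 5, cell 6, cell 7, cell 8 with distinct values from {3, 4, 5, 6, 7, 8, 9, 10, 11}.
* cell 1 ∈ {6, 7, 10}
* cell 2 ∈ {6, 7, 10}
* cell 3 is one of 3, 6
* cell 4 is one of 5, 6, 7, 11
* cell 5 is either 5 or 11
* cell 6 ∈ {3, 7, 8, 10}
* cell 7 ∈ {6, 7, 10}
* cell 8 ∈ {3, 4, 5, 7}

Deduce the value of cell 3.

3

The 8 variables draw from only 8 values {3, 4, 5, 6, 7, 8, 10, 11}, so each is used; only cell 8 can be 4, hence cell 8 = 4.
The 7 still-open variables draw from only 7 values {3, 5, 6, 7, 8, 10, 11}, so each is used; only cell 6 can be 8, hence cell 6 = 8.
The 6 still-open variables together cover exactly {3, 5, 6, 7, 10, 11} — 6 values for 6 variables — and 3 appears only in cell 3's list, so cell 3 = 3.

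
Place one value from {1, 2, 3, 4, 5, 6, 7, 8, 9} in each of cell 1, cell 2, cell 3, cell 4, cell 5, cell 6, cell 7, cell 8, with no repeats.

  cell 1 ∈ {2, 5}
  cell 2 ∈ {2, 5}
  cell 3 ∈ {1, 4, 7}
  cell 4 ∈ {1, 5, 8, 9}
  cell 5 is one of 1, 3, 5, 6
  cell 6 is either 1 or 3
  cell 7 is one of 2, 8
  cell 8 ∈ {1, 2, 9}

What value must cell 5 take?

cell 1 and cell 2 share exactly the 2 values {2, 5}; by pigeonhole those values go to them, so strike 2, 5 from cell 4, cell 5, cell 7, cell 8.
cell 7's domain is down to {8}, so cell 7 = 8. Eliminate 8 elsewhere: cell 4.
cell 4 and cell 8 share exactly the 2 values {1, 9}; by pigeonhole those values go to them, so strike 1, 9 from cell 3, cell 5, cell 6.
cell 6 has just one choice, so cell 6 = 3. So cell 5 can't be 3.
So cell 5 = 6.

6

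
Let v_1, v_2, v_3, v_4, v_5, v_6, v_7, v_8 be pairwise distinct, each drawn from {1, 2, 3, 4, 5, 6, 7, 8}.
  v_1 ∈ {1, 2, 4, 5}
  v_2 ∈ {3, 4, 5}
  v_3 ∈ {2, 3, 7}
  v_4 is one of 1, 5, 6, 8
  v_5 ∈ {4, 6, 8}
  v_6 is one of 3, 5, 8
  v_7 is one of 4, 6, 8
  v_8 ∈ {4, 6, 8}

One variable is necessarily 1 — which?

v_4

The 8 variables together cover exactly {1, 2, 3, 4, 5, 6, 7, 8} — 8 values for 8 variables — and 7 appears only in v_3's list, so v_3 = 7.
Among the 7 still-open variables, 2 fits only v_1 (and all 7 values in {1, 2, 3, 4, 5, 6, 8} must be used), so v_1 = 2.
The 6 still-open variables together cover exactly {1, 3, 4, 5, 6, 8} — 6 values for 6 variables — and 1 appears only in v_4's list, so v_4 = 1.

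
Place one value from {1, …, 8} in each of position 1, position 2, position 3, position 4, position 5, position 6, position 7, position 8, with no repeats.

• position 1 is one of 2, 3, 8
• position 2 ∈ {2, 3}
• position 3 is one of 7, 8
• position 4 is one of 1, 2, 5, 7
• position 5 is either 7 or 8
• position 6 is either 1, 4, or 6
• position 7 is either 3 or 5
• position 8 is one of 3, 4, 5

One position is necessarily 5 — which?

position 7

The 8 variables draw from only 8 values {1, 2, 3, 4, 5, 6, 7, 8}, so each is used; only position 6 can be 6, hence position 6 = 6.
Among the 7 still-open variables, 1 fits only position 4 (and all 7 values in {1, 2, 3, 4, 5, 7, 8} must be used), so position 4 = 1.
The 6 still-open variables draw from only 6 values {2, 3, 4, 5, 7, 8}, so each is used; only position 8 can be 4, hence position 8 = 4.
Among the 5 still-open variables, 5 fits only position 7 (and all 5 values in {2, 3, 5, 7, 8} must be used), so position 7 = 5.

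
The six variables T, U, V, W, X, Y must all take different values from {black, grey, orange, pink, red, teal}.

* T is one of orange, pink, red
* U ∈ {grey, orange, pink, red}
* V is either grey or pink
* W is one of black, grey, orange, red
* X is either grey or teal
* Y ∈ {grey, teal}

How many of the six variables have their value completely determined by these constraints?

Among the 6 variables, black fits only W (and all 6 values in {black, grey, orange, pink, red, teal} must be used), so W = black.
The 2 variables X and Y are confined to {grey, teal}, which locks those values in; drop them from U, V.
V has just one choice, so V = pink. Remove pink from T, U.
Determined: V=pink, W=black. The other variables each still have more than one consistent value. That makes 2.

2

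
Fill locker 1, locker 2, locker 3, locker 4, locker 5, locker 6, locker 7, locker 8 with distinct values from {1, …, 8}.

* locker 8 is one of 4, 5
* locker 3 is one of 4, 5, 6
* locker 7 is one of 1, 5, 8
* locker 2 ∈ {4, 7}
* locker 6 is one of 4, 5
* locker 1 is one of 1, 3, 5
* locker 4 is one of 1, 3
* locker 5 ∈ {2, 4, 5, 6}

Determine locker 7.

8

The 8 variables draw from only 8 values {1, 2, 3, 4, 5, 6, 7, 8}, so each is used; only locker 5 can be 2, hence locker 5 = 2.
The 7 still-open variables together cover exactly {1, 3, 4, 5, 6, 7, 8} — 7 values for 7 variables — and 6 appears only in locker 3's list, so locker 3 = 6.
The 6 still-open variables draw from only 6 values {1, 3, 4, 5, 7, 8}, so each is used; only locker 2 can be 7, hence locker 2 = 7.
The 5 still-open variables together cover exactly {1, 3, 4, 5, 8} — 5 values for 5 variables — and 8 appears only in locker 7's list, so locker 7 = 8.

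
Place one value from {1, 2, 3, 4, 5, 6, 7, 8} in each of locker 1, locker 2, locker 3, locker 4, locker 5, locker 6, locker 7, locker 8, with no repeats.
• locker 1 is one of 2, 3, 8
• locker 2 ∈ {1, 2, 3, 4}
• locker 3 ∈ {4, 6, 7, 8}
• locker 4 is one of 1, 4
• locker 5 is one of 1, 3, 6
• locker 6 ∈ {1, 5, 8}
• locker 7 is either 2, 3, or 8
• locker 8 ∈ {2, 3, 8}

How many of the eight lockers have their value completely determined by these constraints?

The 8 variables together cover exactly {1, 2, 3, 4, 5, 6, 7, 8} — 8 values for 8 variables — and 5 appears only in locker 6's list, so locker 6 = 5.
Among the 7 still-open variables, 7 fits only locker 3 (and all 7 values in {1, 2, 3, 4, 6, 7, 8} must be used), so locker 3 = 7.
The 6 still-open variables draw from only 6 values {1, 2, 3, 4, 6, 8}, so each is used; only locker 5 can be 6, hence locker 5 = 6.
locker 1, locker 7, locker 8 between them cover only {2, 3, 8} — a naked triple. Remove those values from locker 2.
Determined: locker 3=7, locker 5=6, locker 6=5. The other lockers each still have more than one consistent value. That makes 3.

3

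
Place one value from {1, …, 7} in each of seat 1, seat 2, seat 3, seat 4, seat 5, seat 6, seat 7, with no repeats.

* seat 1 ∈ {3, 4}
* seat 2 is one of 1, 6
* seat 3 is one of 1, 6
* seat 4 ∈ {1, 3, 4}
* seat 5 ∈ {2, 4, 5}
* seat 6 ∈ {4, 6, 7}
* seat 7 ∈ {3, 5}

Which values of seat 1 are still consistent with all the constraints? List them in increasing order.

The 7 variables together cover exactly {1, 2, 3, 4, 5, 6, 7} — 7 values for 7 variables — and 2 appears only in seat 5's list, so seat 5 = 2.
Among the 6 still-open variables, 5 fits only seat 7 (and all 6 values in {1, 3, 4, 5, 6, 7} must be used), so seat 7 = 5.
Among the 5 still-open variables, 7 fits only seat 6 (and all 5 values in {1, 3, 4, 6, 7} must be used), so seat 6 = 7.
seat 2 and seat 3 share exactly the 2 values {1, 6}; by pigeonhole those values go to them, so strike 1, 6 from seat 4.
No further eliminations apply; seat 1 can still be any of 3, 4.

3, 4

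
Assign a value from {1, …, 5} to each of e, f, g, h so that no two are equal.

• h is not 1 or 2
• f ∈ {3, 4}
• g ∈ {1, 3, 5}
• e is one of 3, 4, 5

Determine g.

Among the 4 variables, 1 fits only g (and all 4 values in {1, 3, 4, 5} must be used), so g = 1.

1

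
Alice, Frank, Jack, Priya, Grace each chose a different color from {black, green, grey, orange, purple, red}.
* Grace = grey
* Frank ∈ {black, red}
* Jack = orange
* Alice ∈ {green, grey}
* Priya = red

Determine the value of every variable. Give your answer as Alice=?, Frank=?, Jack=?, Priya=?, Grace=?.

Jack's domain is down to {orange}, so Jack = orange.
Priya has just one choice, so Priya = red. So Frank can't be red.
That leaves Grace = grey. Eliminate grey elsewhere: Alice.
Alice's domain is down to {green}, so Alice = green.
Frank's domain is down to {black}, so Frank = black.

Alice=green, Frank=black, Jack=orange, Priya=red, Grace=grey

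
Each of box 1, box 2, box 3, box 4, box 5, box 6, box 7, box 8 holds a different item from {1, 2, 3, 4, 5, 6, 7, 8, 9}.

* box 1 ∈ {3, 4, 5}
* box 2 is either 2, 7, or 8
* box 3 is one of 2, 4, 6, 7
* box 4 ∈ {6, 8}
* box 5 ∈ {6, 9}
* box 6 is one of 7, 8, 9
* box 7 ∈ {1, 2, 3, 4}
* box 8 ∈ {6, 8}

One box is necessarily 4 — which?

box 3

box 4 and box 8 between them cover only {6, 8} — a naked pair. Remove those values from box 2, box 3, box 5, box 6.
box 5 has just one choice, so box 5 = 9. Remove 9 from box 6.
That leaves box 6 = 7. Eliminate 7 elsewhere: box 2, box 3.
box 2 has just one choice, so box 2 = 2. Remove 2 from box 3, box 7.
So 4 goes to box 3.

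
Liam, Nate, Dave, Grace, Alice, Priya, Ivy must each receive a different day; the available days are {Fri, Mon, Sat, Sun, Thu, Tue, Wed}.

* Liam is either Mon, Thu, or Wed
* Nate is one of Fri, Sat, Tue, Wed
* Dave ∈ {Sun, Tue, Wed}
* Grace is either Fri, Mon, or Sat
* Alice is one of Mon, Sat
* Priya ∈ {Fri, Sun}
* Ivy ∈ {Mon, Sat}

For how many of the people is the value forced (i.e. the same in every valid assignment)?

The 7 variables draw from only 7 values {Fri, Mon, Sat, Sun, Thu, Tue, Wed}, so each is used; only Liam can be Thu, hence Liam = Thu.
Alice and Ivy between them cover only {Mon, Sat} — a naked pair. Remove those values from Nate, Grace.
Grace's domain is down to {Fri}, so Grace = Fri. Remove Fri from Nate, Priya.
Priya's domain is down to {Sun}, so Priya = Sun. Eliminate Sun elsewhere: Dave.
Determined: Liam=Thu, Grace=Fri, Priya=Sun. The other people each still have more than one consistent value. That makes 3.

3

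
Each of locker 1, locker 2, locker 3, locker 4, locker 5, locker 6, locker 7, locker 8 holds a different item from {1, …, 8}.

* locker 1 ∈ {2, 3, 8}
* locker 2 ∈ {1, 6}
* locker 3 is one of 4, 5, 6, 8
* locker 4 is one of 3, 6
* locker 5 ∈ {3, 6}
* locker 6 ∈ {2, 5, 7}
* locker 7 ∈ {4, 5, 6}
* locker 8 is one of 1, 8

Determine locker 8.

8

The 8 variables together cover exactly {1, 2, 3, 4, 5, 6, 7, 8} — 8 values for 8 variables — and 7 appears only in locker 6's list, so locker 6 = 7.
Among the 7 still-open variables, 2 fits only locker 1 (and all 7 values in {1, 2, 3, 4, 5, 6, 8} must be used), so locker 1 = 2.
locker 4 and locker 5 share exactly the 2 values {3, 6}; by pigeonhole those values go to them, so strike 3, 6 from locker 2, locker 3, locker 7.
locker 2's domain is down to {1}, so locker 2 = 1. So locker 8 can't be 1.
So locker 8 = 8.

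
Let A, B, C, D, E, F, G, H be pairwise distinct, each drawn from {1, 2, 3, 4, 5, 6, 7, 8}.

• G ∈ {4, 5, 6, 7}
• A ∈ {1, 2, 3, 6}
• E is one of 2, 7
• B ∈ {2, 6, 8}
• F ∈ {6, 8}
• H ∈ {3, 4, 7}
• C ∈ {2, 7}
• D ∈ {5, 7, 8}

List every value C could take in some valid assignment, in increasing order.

Among the 8 variables, 1 fits only A (and all 8 values in {1, 2, 3, 4, 5, 6, 7, 8} must be used), so A = 1.
The 7 still-open variables together cover exactly {2, 3, 4, 5, 6, 7, 8} — 7 values for 7 variables — and 3 appears only in H's list, so H = 3.
The 6 still-open variables draw from only 6 values {2, 4, 5, 6, 7, 8}, so each is used; only G can be 4, hence G = 4.
Among the 5 still-open variables, 5 fits only D (and all 5 values in {2, 5, 6, 7, 8} must be used), so D = 5.
The 2 variables C and E are confined to {2, 7}, which locks those values in; drop them from B.
No further eliminations apply; C can still be any of 2, 7.

2, 7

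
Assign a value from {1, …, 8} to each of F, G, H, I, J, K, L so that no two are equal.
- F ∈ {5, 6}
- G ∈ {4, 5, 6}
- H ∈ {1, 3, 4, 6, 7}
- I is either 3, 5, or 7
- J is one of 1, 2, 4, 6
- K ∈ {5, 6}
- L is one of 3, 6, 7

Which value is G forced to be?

4

The 7 variables draw from only 7 values {1, 2, 3, 4, 5, 6, 7}, so each is used; only J can be 2, hence J = 2.
The 6 still-open variables draw from only 6 values {1, 3, 4, 5, 6, 7}, so each is used; only H can be 1, hence H = 1.
The 5 still-open variables together cover exactly {3, 4, 5, 6, 7} — 5 values for 5 variables — and 4 appears only in G's list, so G = 4.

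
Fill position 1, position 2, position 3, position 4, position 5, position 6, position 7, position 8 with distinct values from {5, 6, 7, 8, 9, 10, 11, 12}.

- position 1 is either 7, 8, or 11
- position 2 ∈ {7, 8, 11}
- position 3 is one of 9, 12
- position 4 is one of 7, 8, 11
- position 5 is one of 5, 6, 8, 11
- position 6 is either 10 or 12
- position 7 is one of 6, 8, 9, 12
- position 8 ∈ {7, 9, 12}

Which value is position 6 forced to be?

10

The 8 variables draw from only 8 values {5, 6, 7, 8, 9, 10, 11, 12}, so each is used; only position 5 can be 5, hence position 5 = 5.
The 7 still-open variables together cover exactly {6, 7, 8, 9, 10, 11, 12} — 7 values for 7 variables — and 6 appears only in position 7's list, so position 7 = 6.
Among the 6 still-open variables, 10 fits only position 6 (and all 6 values in {7, 8, 9, 10, 11, 12} must be used), so position 6 = 10.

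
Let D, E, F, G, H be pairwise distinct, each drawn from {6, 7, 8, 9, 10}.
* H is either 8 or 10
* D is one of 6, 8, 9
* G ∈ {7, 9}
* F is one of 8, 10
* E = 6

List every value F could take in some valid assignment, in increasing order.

E's domain is down to {6}, so E = 6. Remove 6 from D.
Among the 4 still-open variables, 7 fits only G (and all 4 values in {7, 8, 9, 10} must be used), so G = 7.
The 3 still-open variables together cover exactly {8, 9, 10} — 3 values for 3 variables — and 9 appears only in D's list, so D = 9.
No further eliminations apply; F can still be any of 8, 10.

8, 10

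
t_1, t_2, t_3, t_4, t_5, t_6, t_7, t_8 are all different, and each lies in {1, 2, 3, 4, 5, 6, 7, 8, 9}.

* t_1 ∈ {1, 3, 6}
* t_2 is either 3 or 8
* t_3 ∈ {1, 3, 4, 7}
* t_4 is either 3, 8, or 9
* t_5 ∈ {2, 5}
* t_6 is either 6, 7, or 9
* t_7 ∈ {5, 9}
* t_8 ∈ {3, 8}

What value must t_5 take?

2

t_2 and t_8 between them cover only {3, 8} — a naked pair. Remove those values from t_1, t_3, t_4.
That leaves t_4 = 9. Eliminate 9 elsewhere: t_6, t_7.
That leaves t_7 = 5. Remove 5 from t_5.
So t_5 = 2.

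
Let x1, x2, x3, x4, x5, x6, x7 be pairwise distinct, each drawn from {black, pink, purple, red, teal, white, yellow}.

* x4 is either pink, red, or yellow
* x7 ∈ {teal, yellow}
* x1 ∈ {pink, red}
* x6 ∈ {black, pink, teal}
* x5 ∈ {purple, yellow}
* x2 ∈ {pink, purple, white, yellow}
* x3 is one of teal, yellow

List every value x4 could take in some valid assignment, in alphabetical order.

The 7 variables draw from only 7 values {black, pink, purple, red, teal, white, yellow}, so each is used; only x6 can be black, hence x6 = black.
Among the 6 still-open variables, white fits only x2 (and all 6 values in {pink, purple, red, teal, white, yellow} must be used), so x2 = white.
The 5 still-open variables together cover exactly {pink, purple, red, teal, yellow} — 5 values for 5 variables — and purple appears only in x5's list, so x5 = purple.
x3 and x7 share exactly the 2 values {teal, yellow}; by pigeonhole those values go to them, so strike teal, yellow from x4.
No further eliminations apply; x4 can still be any of pink, red.

pink, red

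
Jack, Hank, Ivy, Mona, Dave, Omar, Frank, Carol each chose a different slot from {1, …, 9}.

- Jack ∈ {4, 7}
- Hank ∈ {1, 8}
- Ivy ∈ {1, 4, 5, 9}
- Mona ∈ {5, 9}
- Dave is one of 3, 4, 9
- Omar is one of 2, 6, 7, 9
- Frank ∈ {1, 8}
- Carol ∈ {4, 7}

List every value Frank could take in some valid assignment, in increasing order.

Jack and Carol between them cover only {4, 7} — a naked pair. Remove those values from Ivy, Dave, Omar.
Hank and Frank between them cover only {1, 8} — a naked pair. Remove those values from Ivy.
The 2 variables Ivy and Mona are confined to {5, 9}, which locks those values in; drop them from Dave, Omar.
That leaves Dave = 3.
No further eliminations apply; Frank can still be any of 1, 8.

1, 8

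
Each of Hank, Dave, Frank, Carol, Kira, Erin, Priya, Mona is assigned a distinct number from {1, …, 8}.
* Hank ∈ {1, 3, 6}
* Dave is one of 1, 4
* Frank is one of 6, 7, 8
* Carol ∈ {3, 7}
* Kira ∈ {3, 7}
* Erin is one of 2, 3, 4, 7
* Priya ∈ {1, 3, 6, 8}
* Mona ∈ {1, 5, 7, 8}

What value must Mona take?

Among the 8 variables, 2 fits only Erin (and all 8 values in {1, 2, 3, 4, 5, 6, 7, 8} must be used), so Erin = 2.
The 7 still-open variables draw from only 7 values {1, 3, 4, 5, 6, 7, 8}, so each is used; only Dave can be 4, hence Dave = 4.
The 6 still-open variables together cover exactly {1, 3, 5, 6, 7, 8} — 6 values for 6 variables — and 5 appears only in Mona's list, so Mona = 5.

5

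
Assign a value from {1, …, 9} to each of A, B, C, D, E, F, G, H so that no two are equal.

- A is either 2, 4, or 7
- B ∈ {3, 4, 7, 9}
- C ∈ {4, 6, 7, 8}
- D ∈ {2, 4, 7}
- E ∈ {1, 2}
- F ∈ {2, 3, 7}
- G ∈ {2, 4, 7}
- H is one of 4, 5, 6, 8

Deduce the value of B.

A, D, G between them cover only {2, 4, 7} — a naked triple. Remove those values from B, C, E, F, H.
E has just one choice, so E = 1.
F's domain is down to {3}, so F = 3. So B can't be 3.
So B = 9.

9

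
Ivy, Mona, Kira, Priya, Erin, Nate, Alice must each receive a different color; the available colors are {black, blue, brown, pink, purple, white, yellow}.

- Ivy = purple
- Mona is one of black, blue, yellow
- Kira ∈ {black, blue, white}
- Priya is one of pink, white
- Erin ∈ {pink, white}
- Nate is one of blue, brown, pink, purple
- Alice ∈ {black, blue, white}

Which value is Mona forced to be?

Ivy has just one choice, so Ivy = purple. Remove purple from Nate.
Among the 6 still-open variables, brown fits only Nate (and all 6 values in {black, blue, brown, pink, white, yellow} must be used), so Nate = brown.
Among the 5 still-open variables, yellow fits only Mona (and all 5 values in {black, blue, pink, white, yellow} must be used), so Mona = yellow.

yellow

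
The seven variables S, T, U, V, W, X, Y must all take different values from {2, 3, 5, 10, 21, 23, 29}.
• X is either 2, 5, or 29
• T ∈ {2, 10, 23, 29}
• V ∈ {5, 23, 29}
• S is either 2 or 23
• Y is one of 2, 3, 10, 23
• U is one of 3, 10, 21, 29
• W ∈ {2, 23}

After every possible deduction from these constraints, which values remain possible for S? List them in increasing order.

2, 23

The 7 variables draw from only 7 values {2, 3, 5, 10, 21, 23, 29}, so each is used; only U can be 21, hence U = 21.
The 6 still-open variables draw from only 6 values {2, 3, 5, 10, 23, 29}, so each is used; only Y can be 3, hence Y = 3.
The 5 still-open variables draw from only 5 values {2, 5, 10, 23, 29}, so each is used; only T can be 10, hence T = 10.
The 2 variables S and W are confined to {2, 23}, which locks those values in; drop them from V, X.
No further eliminations apply; S can still be any of 2, 23.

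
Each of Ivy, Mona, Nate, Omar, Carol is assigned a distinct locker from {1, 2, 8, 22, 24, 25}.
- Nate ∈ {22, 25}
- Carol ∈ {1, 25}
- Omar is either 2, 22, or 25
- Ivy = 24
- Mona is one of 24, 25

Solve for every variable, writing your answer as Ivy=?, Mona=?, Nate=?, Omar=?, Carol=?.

Ivy's domain is down to {24}, so Ivy = 24. Remove 24 from Mona.
Mona's domain is down to {25}, so Mona = 25. So Nate, Omar, Carol can't be 25.
Nate has just one choice, so Nate = 22. Strike 22 from Omar.
Omar must be 2 (only option left).
Carol's domain is down to {1}, so Carol = 1.

Ivy=24, Mona=25, Nate=22, Omar=2, Carol=1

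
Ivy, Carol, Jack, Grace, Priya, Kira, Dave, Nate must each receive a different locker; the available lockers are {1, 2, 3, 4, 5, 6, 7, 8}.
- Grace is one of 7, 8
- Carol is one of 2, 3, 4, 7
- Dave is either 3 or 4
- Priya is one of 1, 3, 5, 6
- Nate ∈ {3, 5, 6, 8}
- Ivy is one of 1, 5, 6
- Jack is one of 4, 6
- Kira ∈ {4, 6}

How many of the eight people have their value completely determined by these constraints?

4

The 8 variables together cover exactly {1, 2, 3, 4, 5, 6, 7, 8} — 8 values for 8 variables — and 2 appears only in Carol's list, so Carol = 2.
The 7 still-open variables draw from only 7 values {1, 3, 4, 5, 6, 7, 8}, so each is used; only Grace can be 7, hence Grace = 7.
The 6 still-open variables together cover exactly {1, 3, 4, 5, 6, 8} — 6 values for 6 variables — and 8 appears only in Nate's list, so Nate = 8.
Jack and Kira between them cover only {4, 6} — a naked pair. Remove those values from Ivy, Priya, Dave.
Dave's domain is down to {3}, so Dave = 3. So Priya can't be 3.
Determined: Carol=2, Grace=7, Dave=3, Nate=8. The other people each still have more than one consistent value. That makes 4.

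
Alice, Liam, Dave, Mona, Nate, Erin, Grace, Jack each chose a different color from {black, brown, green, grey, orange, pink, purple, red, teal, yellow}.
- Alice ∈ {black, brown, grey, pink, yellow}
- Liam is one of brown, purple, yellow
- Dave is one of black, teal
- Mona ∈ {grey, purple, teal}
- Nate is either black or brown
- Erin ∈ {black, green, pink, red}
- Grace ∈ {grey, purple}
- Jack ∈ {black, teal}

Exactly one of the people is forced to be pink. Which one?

Dave and Jack share exactly the 2 values {black, teal}; by pigeonhole those values go to them, so strike black, teal from Alice, Mona, Nate, Erin.
That leaves Nate = brown. Strike brown from Alice, Liam.
The 2 variables Mona and Grace are confined to {grey, purple}, which locks those values in; drop them from Alice, Liam.
Liam has just one choice, so Liam = yellow. Remove yellow from Alice.
So pink goes to Alice.

Alice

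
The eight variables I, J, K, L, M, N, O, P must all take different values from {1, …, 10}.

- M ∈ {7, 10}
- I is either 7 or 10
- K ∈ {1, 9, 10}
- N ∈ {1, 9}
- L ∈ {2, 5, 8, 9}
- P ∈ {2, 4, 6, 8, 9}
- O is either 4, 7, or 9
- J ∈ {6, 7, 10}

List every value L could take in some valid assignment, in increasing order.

The 2 variables I and M are confined to {7, 10}, which locks those values in; drop them from J, K, O.
J's domain is down to {6}, so J = 6. So P can't be 6.
K and N between them cover only {1, 9} — a naked pair. Remove those values from L, O, P.
O's domain is down to {4}, so O = 4. So P can't be 4.
No further eliminations apply; L can still be any of 2, 5, 8.

2, 5, 8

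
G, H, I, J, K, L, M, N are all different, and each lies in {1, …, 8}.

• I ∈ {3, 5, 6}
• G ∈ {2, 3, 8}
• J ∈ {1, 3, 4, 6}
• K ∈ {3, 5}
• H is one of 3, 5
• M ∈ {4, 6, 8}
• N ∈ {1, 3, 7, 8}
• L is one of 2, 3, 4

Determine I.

Among the 8 variables, 7 fits only N (and all 8 values in {1, 2, 3, 4, 5, 6, 7, 8} must be used), so N = 7.
The 7 still-open variables draw from only 7 values {1, 2, 3, 4, 5, 6, 8}, so each is used; only J can be 1, hence J = 1.
H and K between them cover only {3, 5} — a naked pair. Remove those values from G, I, L.
So I = 6.

6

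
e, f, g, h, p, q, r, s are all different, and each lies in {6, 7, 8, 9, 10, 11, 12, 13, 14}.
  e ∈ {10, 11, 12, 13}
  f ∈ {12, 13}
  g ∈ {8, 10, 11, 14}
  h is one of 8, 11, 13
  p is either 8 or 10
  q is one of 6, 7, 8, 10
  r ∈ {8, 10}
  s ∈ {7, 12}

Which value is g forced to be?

14

Among the 8 variables, 6 fits only q (and all 8 values in {6, 7, 8, 10, 11, 12, 13, 14} must be used), so q = 6.
The 7 still-open variables draw from only 7 values {7, 8, 10, 11, 12, 13, 14}, so each is used; only s can be 7, hence s = 7.
The 6 still-open variables together cover exactly {8, 10, 11, 12, 13, 14} — 6 values for 6 variables — and 14 appears only in g's list, so g = 14.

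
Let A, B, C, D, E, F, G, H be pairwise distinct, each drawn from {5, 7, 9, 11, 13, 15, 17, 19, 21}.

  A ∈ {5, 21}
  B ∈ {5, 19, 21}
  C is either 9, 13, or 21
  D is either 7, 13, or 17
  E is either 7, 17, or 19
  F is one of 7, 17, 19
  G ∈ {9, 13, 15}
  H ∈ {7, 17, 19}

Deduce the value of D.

The 8 variables together cover exactly {5, 7, 9, 13, 15, 17, 19, 21} — 8 values for 8 variables — and 15 appears only in G's list, so G = 15.
Among the 7 still-open variables, 9 fits only C (and all 7 values in {5, 7, 9, 13, 17, 19, 21} must be used), so C = 9.
Among the 6 still-open variables, 13 fits only D (and all 6 values in {5, 7, 13, 17, 19, 21} must be used), so D = 13.

13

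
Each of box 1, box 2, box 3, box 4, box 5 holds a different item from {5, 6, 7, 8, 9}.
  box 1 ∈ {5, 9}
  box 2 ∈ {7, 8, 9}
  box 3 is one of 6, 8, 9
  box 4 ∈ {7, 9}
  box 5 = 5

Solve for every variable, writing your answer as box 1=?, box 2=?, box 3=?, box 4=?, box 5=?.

box 5's domain is down to {5}, so box 5 = 5. Strike 5 from box 1.
box 1 has just one choice, so box 1 = 9. So box 2, box 3, box 4 can't be 9.
box 4's domain is down to {7}, so box 4 = 7. So box 2 can't be 7.
box 2's domain is down to {8}, so box 2 = 8. Strike 8 from box 3.
That leaves box 3 = 6.

box 1=9, box 2=8, box 3=6, box 4=7, box 5=5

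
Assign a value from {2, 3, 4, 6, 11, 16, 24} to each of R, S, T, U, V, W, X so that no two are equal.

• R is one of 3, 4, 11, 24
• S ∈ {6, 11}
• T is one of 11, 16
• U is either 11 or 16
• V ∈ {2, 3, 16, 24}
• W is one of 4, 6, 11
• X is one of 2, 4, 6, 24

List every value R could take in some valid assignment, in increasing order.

3, 24

T and U between them cover only {11, 16} — a naked pair. Remove those values from R, S, V, W.
S has just one choice, so S = 6. So W, X can't be 6.
W has just one choice, so W = 4. Remove 4 from R, X.
No further eliminations apply; R can still be any of 3, 24.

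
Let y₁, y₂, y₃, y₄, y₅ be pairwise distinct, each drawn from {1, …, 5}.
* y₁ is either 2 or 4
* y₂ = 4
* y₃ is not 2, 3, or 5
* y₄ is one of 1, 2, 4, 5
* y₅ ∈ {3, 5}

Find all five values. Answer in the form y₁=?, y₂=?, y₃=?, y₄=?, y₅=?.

y₁=2, y₂=4, y₃=1, y₄=5, y₅=3

y₂ must be 4 (only option left). Remove 4 from y₁, y₃, y₄.
y₃ must be 1 (only option left). So y₄ can't be 1.
y₁ has just one choice, so y₁ = 2. Remove 2 from y₄.
y₄ has just one choice, so y₄ = 5. Remove 5 from y₅.
y₅ must be 3 (only option left).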